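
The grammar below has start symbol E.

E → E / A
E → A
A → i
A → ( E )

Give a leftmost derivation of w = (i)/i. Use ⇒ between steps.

E ⇒ E/A   [E → E / A]
E/A ⇒ A/A   [E → A]
A/A ⇒ (E)/A   [A → ( E )]
(E)/A ⇒ (A)/A   [E → A]
(A)/A ⇒ (i)/A   [A → i]
(i)/A ⇒ (i)/i   [A → i]

E ⇒ E/A ⇒ A/A ⇒ (E)/A ⇒ (A)/A ⇒ (i)/A ⇒ (i)/i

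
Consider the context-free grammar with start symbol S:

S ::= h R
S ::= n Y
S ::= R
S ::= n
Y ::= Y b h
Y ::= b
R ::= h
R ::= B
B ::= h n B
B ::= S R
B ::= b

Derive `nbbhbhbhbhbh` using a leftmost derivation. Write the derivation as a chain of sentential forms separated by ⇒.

S ⇒ nY   [S ::= n Y]
nY ⇒ nYbh   [Y ::= Y b h]
nYbh ⇒ nYbhbh   [Y ::= Y b h]
nYbhbh ⇒ nYbhbhbh   [Y ::= Y b h]
nYbhbhbh ⇒ nYbhbhbhbh   [Y ::= Y b h]
nYbhbhbhbh ⇒ nYbhbhbhbhbh   [Y ::= Y b h]
nYbhbhbhbhbh ⇒ nbbhbhbhbhbh   [Y ::= b]

S ⇒ nY ⇒ nYbh ⇒ nYbhbh ⇒ nYbhbhbh ⇒ nYbhbhbhbh ⇒ nYbhbhbhbhbh ⇒ nbbhbhbhbhbh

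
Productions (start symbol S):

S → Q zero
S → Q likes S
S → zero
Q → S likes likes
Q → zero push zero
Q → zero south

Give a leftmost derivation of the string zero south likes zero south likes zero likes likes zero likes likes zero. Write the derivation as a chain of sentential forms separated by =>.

S => Q zero => S likes likes zero => Q likes S likes likes zero => zero south likes S likes likes zero => zero south likes Q zero likes likes zero => zero south likes S likes likes zero likes likes zero => zero south likes Q likes S likes likes zero likes likes zero => zero south likes zero south likes S likes likes zero likes likes zero => zero south likes zero south likes zero likes likes zero likes likes zero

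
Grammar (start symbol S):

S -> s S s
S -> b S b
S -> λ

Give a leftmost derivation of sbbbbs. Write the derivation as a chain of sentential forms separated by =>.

S => sSs => sbSbs => sbbSbbs => sbbbbs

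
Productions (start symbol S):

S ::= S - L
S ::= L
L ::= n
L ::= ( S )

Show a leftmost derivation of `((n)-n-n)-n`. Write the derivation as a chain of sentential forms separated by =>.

S => S-L => L-L => (S)-L => (S-L)-L => (S-L-L)-L => (L-L-L)-L => ((S)-L-L)-L => ((L)-L-L)-L => ((n)-L-L)-L => ((n)-n-L)-L => ((n)-n-n)-L => ((n)-n-n)-n

S => S-L   [S ::= S - L]
S-L => L-L   [S ::= L]
L-L => (S)-L   [L ::= ( S )]
(S)-L => (S-L)-L   [S ::= S - L]
(S-L)-L => (S-L-L)-L   [S ::= S - L]
(S-L-L)-L => (L-L-L)-L   [S ::= L]
(L-L-L)-L => ((S)-L-L)-L   [L ::= ( S )]
((S)-L-L)-L => ((L)-L-L)-L   [S ::= L]
((L)-L-L)-L => ((n)-L-L)-L   [L ::= n]
((n)-L-L)-L => ((n)-n-L)-L   [L ::= n]
((n)-n-L)-L => ((n)-n-n)-L   [L ::= n]
((n)-n-n)-L => ((n)-n-n)-n   [L ::= n]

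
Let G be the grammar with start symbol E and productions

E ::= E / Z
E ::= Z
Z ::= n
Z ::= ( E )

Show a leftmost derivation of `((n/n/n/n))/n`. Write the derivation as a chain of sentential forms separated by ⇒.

E ⇒ E/Z   [E ::= E / Z]
E/Z ⇒ Z/Z   [E ::= Z]
Z/Z ⇒ (E)/Z   [Z ::= ( E )]
(E)/Z ⇒ (Z)/Z   [E ::= Z]
(Z)/Z ⇒ ((E))/Z   [Z ::= ( E )]
((E))/Z ⇒ ((E/Z))/Z   [E ::= E / Z]
((E/Z))/Z ⇒ ((E/Z/Z))/Z   [E ::= E / Z]
((E/Z/Z))/Z ⇒ ((E/Z/Z/Z))/Z   [E ::= E / Z]
((E/Z/Z/Z))/Z ⇒ ((Z/Z/Z/Z))/Z   [E ::= Z]
((Z/Z/Z/Z))/Z ⇒ ((n/Z/Z/Z))/Z   [Z ::= n]
((n/Z/Z/Z))/Z ⇒ ((n/n/Z/Z))/Z   [Z ::= n]
((n/n/Z/Z))/Z ⇒ ((n/n/n/Z))/Z   [Z ::= n]
((n/n/n/Z))/Z ⇒ ((n/n/n/n))/Z   [Z ::= n]
((n/n/n/n))/Z ⇒ ((n/n/n/n))/n   [Z ::= n]

E ⇒ E/Z ⇒ Z/Z ⇒ (E)/Z ⇒ (Z)/Z ⇒ ((E))/Z ⇒ ((E/Z))/Z ⇒ ((E/Z/Z))/Z ⇒ ((E/Z/Z/Z))/Z ⇒ ((Z/Z/Z/Z))/Z ⇒ ((n/Z/Z/Z))/Z ⇒ ((n/n/Z/Z))/Z ⇒ ((n/n/n/Z))/Z ⇒ ((n/n/n/n))/Z ⇒ ((n/n/n/n))/n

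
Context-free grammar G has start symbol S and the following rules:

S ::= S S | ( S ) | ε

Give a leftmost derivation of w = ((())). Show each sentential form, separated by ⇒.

S⇒SS⇒(S)S⇒((S))S⇒(((S)))S⇒((()))S⇒((()))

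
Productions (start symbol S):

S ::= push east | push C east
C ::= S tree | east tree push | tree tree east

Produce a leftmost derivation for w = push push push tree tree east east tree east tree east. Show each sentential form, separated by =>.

S => push C east   [S ::= push C east]
push C east => push S tree east   [C ::= S tree]
push S tree east => push push C east tree east   [S ::= push C east]
push push C east tree east => push push S tree east tree east   [C ::= S tree]
push push S tree east tree east => push push push C east tree east tree east   [S ::= push C east]
push push push C east tree east tree east => push push push tree tree east east tree east tree east   [C ::= tree tree east]

S => push C east => push S tree east => push push C east tree east => push push S tree east tree east => push push push C east tree east tree east => push push push tree tree east east tree east tree east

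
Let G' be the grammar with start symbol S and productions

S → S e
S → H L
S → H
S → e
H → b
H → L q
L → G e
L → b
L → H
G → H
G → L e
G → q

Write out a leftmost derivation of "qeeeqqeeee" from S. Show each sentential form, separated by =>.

S => Se   [S → S e]
Se => HLe   [S → H L]
HLe => LqLe   [H → L q]
LqLe => GeqLe   [L → G e]
GeqLe => LeeqLe   [G → L e]
LeeqLe => GeeeqLe   [L → G e]
GeeeqLe => qeeeqLe   [G → q]
qeeeqLe => qeeeqGee   [L → G e]
qeeeqGee => qeeeqLeee   [G → L e]
qeeeqLeee => qeeeqGeeee   [L → G e]
qeeeqGeeee => qeeeqqeeee   [G → q]

S => Se => HLe => LqLe => GeqLe => LeeqLe => GeeeqLe => qeeeqLe => qeeeqGee => qeeeqLeee => qeeeqGeeee => qeeeqqeeee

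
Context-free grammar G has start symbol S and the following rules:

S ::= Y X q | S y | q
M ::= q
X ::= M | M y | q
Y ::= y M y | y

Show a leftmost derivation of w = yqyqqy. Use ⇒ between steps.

S ⇒ Sy   [S ::= S y]
Sy ⇒ YXqy   [S ::= Y X q]
YXqy ⇒ yMyXqy   [Y ::= y M y]
yMyXqy ⇒ yqyXqy   [M ::= q]
yqyXqy ⇒ yqyMqy   [X ::= M]
yqyMqy ⇒ yqyqqy   [M ::= q]

S ⇒ Sy ⇒ YXqy ⇒ yMyXqy ⇒ yqyXqy ⇒ yqyMqy ⇒ yqyqqy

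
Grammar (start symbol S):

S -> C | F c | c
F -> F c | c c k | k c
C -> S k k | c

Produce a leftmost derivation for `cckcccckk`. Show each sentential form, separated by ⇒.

S ⇒ C   [S -> C]
C ⇒ Skk   [C -> S k k]
Skk ⇒ Fckk   [S -> F c]
Fckk ⇒ Fcckk   [F -> F c]
Fcckk ⇒ Fccckk   [F -> F c]
Fccckk ⇒ Fcccckk   [F -> F c]
Fcccckk ⇒ cckcccckk   [F -> c c k]

S ⇒ C ⇒ Skk ⇒ Fckk ⇒ Fcckk ⇒ Fccckk ⇒ Fcccckk ⇒ cckcccckk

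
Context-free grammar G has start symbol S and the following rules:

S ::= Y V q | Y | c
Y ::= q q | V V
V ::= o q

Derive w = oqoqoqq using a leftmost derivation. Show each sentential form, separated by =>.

S => YVq => VVVq => oqVVq => oqoqVq => oqoqoqq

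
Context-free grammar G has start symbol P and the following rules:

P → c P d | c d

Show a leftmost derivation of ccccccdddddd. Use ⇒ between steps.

P ⇒ cPd ⇒ ccPdd ⇒ cccPddd ⇒ ccccPdddd ⇒ cccccPddddd ⇒ ccccccdddddd

P ⇒ cPd   [P → c P d]
cPd ⇒ ccPdd   [P → c P d]
ccPdd ⇒ cccPddd   [P → c P d]
cccPddd ⇒ ccccPdddd   [P → c P d]
ccccPdddd ⇒ cccccPddddd   [P → c P d]
cccccPddddd ⇒ ccccccdddddd   [P → c d]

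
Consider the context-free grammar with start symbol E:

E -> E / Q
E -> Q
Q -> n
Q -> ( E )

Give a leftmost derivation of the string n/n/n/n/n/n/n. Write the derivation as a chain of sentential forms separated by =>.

E=>E/Q=>E/Q/Q=>E/Q/Q/Q=>E/Q/Q/Q/Q=>E/Q/Q/Q/Q/Q=>E/Q/Q/Q/Q/Q/Q=>Q/Q/Q/Q/Q/Q/Q=>n/Q/Q/Q/Q/Q/Q=>n/n/Q/Q/Q/Q/Q=>n/n/n/Q/Q/Q/Q=>n/n/n/n/Q/Q/Q=>n/n/n/n/n/Q/Q=>n/n/n/n/n/n/Q=>n/n/n/n/n/n/n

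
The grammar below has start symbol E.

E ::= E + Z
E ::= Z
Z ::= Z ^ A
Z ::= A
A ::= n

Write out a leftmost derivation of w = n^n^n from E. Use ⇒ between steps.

E ⇒ Z ⇒ Z^A ⇒ Z^A^A ⇒ A^A^A ⇒ n^A^A ⇒ n^n^A ⇒ n^n^n

E ⇒ Z   [E ::= Z]
Z ⇒ Z^A   [Z ::= Z ^ A]
Z^A ⇒ Z^A^A   [Z ::= Z ^ A]
Z^A^A ⇒ A^A^A   [Z ::= A]
A^A^A ⇒ n^A^A   [A ::= n]
n^A^A ⇒ n^n^A   [A ::= n]
n^n^A ⇒ n^n^n   [A ::= n]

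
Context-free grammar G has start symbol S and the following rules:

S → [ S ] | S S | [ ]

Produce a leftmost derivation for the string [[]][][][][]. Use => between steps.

S=>SS=>SSS=>SSSS=>SSSSS=>[S]SSSS=>[[]]SSSS=>[[]][]SSS=>[[]][][]SS=>[[]][][][]S=>[[]][][][][]

S => SS   [S → S S]
SS => SSS   [S → S S]
SSS => SSSS   [S → S S]
SSSS => SSSSS   [S → S S]
SSSSS => [S]SSSS   [S → [ S ]]
[S]SSSS => [[]]SSSS   [S → [ ]]
[[]]SSSS => [[]][]SSS   [S → [ ]]
[[]][]SSS => [[]][][]SS   [S → [ ]]
[[]][][]SS => [[]][][][]S   [S → [ ]]
[[]][][][]S => [[]][][][][]   [S → [ ]]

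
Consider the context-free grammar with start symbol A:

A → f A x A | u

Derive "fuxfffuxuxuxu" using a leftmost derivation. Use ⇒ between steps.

A ⇒ fAxA ⇒ fuxA ⇒ fuxfAxA ⇒ fuxffAxAxA ⇒ fuxfffAxAxAxA ⇒ fuxfffuxAxAxA ⇒ fuxfffuxuxAxA ⇒ fuxfffuxuxuxA ⇒ fuxfffuxuxuxu

A ⇒ fAxA   [A → f A x A]
fAxA ⇒ fuxA   [A → u]
fuxA ⇒ fuxfAxA   [A → f A x A]
fuxfAxA ⇒ fuxffAxAxA   [A → f A x A]
fuxffAxAxA ⇒ fuxfffAxAxAxA   [A → f A x A]
fuxfffAxAxAxA ⇒ fuxfffuxAxAxA   [A → u]
fuxfffuxAxAxA ⇒ fuxfffuxuxAxA   [A → u]
fuxfffuxuxAxA ⇒ fuxfffuxuxuxA   [A → u]
fuxfffuxuxuxA ⇒ fuxfffuxuxuxu   [A → u]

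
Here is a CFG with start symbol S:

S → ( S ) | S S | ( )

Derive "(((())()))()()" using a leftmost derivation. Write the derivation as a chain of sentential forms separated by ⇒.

S ⇒ SS   [S → S S]
SS ⇒ SSS   [S → S S]
SSS ⇒ (S)SS   [S → ( S )]
(S)SS ⇒ ((S))SS   [S → ( S )]
((S))SS ⇒ ((SS))SS   [S → S S]
((SS))SS ⇒ (((S)S))SS   [S → ( S )]
(((S)S))SS ⇒ (((())S))SS   [S → ( )]
(((())S))SS ⇒ (((())()))SS   [S → ( )]
(((())()))SS ⇒ (((())()))()S   [S → ( )]
(((())()))()S ⇒ (((())()))()()   [S → ( )]

S⇒SS⇒SSS⇒(S)SS⇒((S))SS⇒((SS))SS⇒(((S)S))SS⇒(((())S))SS⇒(((())()))SS⇒(((())()))()S⇒(((())()))()()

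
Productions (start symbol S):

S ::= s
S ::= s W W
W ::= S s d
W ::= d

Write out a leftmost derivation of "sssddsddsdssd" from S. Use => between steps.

S => sWW => sSsdW => ssWWsdW => ssSsdWsdW => sssWWsdWsdW => sssdWsdWsdW => sssddsdWsdW => sssddsddsdW => sssddsddsdSsd => sssddsddsdssd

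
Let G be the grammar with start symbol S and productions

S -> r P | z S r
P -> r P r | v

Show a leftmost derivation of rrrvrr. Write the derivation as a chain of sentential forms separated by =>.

S => rP => rrPr => rrrPrr => rrrvrr

S => rP   [S -> r P]
rP => rrPr   [P -> r P r]
rrPr => rrrPrr   [P -> r P r]
rrrPrr => rrrvrr   [P -> v]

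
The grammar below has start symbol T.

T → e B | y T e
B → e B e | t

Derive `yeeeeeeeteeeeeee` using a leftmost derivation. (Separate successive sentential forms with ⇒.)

T ⇒ yTe ⇒ yeBe ⇒ yeeBee ⇒ yeeeBeee ⇒ yeeeeBeeee ⇒ yeeeeeBeeeee ⇒ yeeeeeeBeeeeee ⇒ yeeeeeeeBeeeeeee ⇒ yeeeeeeeteeeeeee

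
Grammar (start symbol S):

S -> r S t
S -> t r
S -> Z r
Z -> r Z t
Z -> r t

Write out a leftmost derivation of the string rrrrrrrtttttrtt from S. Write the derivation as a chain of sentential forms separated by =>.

S => rSt   [S -> r S t]
rSt => rrStt   [S -> r S t]
rrStt => rrZrtt   [S -> Z r]
rrZrtt => rrrZtrtt   [Z -> r Z t]
rrrZtrtt => rrrrZttrtt   [Z -> r Z t]
rrrrZttrtt => rrrrrZtttrtt   [Z -> r Z t]
rrrrrZtttrtt => rrrrrrZttttrtt   [Z -> r Z t]
rrrrrrZttttrtt => rrrrrrrtttttrtt   [Z -> r t]

S=>rSt=>rrStt=>rrZrtt=>rrrZtrtt=>rrrrZttrtt=>rrrrrZtttrtt=>rrrrrrZttttrtt=>rrrrrrrtttttrtt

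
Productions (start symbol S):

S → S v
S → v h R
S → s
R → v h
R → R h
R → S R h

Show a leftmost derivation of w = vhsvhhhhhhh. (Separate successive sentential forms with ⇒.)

S ⇒ vhR ⇒ vhRh ⇒ vhRhh ⇒ vhRhhh ⇒ vhRhhhh ⇒ vhRhhhhh ⇒ vhSRhhhhhh ⇒ vhsRhhhhhh ⇒ vhsvhhhhhhh

S ⇒ vhR   [S → v h R]
vhR ⇒ vhRh   [R → R h]
vhRh ⇒ vhRhh   [R → R h]
vhRhh ⇒ vhRhhh   [R → R h]
vhRhhh ⇒ vhRhhhh   [R → R h]
vhRhhhh ⇒ vhRhhhhh   [R → R h]
vhRhhhhh ⇒ vhSRhhhhhh   [R → S R h]
vhSRhhhhhh ⇒ vhsRhhhhhh   [S → s]
vhsRhhhhhh ⇒ vhsvhhhhhhh   [R → v h]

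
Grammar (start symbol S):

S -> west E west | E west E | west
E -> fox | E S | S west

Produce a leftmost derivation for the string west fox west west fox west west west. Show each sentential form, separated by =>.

S => west E west   [S -> west E west]
west E west => west E S west   [E -> E S]
west E S west => west S west S west   [E -> S west]
west S west S west => west E west E west S west   [S -> E west E]
west E west E west S west => west E S west E west S west   [E -> E S]
west E S west E west S west => west fox S west E west S west   [E -> fox]
west fox S west E west S west => west fox west west E west S west   [S -> west]
west fox west west E west S west => west fox west west fox west S west   [E -> fox]
west fox west west fox west S west => west fox west west fox west west west   [S -> west]

S => west E west => west E S west => west S west S west => west E west E west S west => west E S west E west S west => west fox S west E west S west => west fox west west E west S west => west fox west west fox west S west => west fox west west fox west west west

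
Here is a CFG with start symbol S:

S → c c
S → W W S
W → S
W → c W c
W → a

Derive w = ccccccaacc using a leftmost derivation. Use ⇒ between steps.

S ⇒ WWS   [S → W W S]
WWS ⇒ SWS   [W → S]
SWS ⇒ ccWS   [S → c c]
ccWS ⇒ cccWcS   [W → c W c]
cccWcS ⇒ cccScS   [W → S]
cccScS ⇒ ccccccS   [S → c c]
ccccccS ⇒ ccccccWWS   [S → W W S]
ccccccWWS ⇒ ccccccaWS   [W → a]
ccccccaWS ⇒ ccccccaaS   [W → a]
ccccccaaS ⇒ ccccccaacc   [S → c c]

S ⇒ WWS ⇒ SWS ⇒ ccWS ⇒ cccWcS ⇒ cccScS ⇒ ccccccS ⇒ ccccccWWS ⇒ ccccccaWS ⇒ ccccccaaS ⇒ ccccccaacc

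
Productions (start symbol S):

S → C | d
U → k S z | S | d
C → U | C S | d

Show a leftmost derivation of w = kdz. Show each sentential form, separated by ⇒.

S⇒C⇒U⇒kSz⇒kdz

S ⇒ C   [S → C]
C ⇒ U   [C → U]
U ⇒ kSz   [U → k S z]
kSz ⇒ kdz   [S → d]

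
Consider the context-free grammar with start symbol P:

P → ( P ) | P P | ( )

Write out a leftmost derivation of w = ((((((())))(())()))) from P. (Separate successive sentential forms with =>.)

P => (P) => ((P)) => (((P))) => (((PP))) => (((PPP))) => ((((P)PP))) => (((((P))PP))) => ((((((P)))PP))) => ((((((())))PP))) => ((((((())))(P)P))) => ((((((())))(())P))) => ((((((())))(())())))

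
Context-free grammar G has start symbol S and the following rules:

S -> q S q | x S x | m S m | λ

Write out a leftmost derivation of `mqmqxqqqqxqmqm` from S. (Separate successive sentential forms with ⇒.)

S ⇒ mSm   [S -> m S m]
mSm ⇒ mqSqm   [S -> q S q]
mqSqm ⇒ mqmSmqm   [S -> m S m]
mqmSmqm ⇒ mqmqSqmqm   [S -> q S q]
mqmqSqmqm ⇒ mqmqxSxqmqm   [S -> x S x]
mqmqxSxqmqm ⇒ mqmqxqSqxqmqm   [S -> q S q]
mqmqxqSqxqmqm ⇒ mqmqxqqSqqxqmqm   [S -> q S q]
mqmqxqqSqqxqmqm ⇒ mqmqxqqqqxqmqm   [S -> λ]

S ⇒ mSm ⇒ mqSqm ⇒ mqmSmqm ⇒ mqmqSqmqm ⇒ mqmqxSxqmqm ⇒ mqmqxqSqxqmqm ⇒ mqmqxqqSqqxqmqm ⇒ mqmqxqqqqxqmqm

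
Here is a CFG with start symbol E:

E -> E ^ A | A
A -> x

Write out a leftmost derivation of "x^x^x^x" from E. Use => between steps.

E => E^A   [E -> E ^ A]
E^A => E^A^A   [E -> E ^ A]
E^A^A => E^A^A^A   [E -> E ^ A]
E^A^A^A => A^A^A^A   [E -> A]
A^A^A^A => x^A^A^A   [A -> x]
x^A^A^A => x^x^A^A   [A -> x]
x^x^A^A => x^x^x^A   [A -> x]
x^x^x^A => x^x^x^x   [A -> x]

E => E^A => E^A^A => E^A^A^A => A^A^A^A => x^A^A^A => x^x^A^A => x^x^x^A => x^x^x^x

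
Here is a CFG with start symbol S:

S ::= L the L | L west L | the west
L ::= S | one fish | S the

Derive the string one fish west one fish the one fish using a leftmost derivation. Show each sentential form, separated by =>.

S => L the L => S the L => L west L the L => one fish west L the L => one fish west one fish the L => one fish west one fish the one fish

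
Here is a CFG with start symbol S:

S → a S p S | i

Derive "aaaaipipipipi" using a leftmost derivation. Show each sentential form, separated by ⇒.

S ⇒ aSpS   [S → a S p S]
aSpS ⇒ aaSpSpS   [S → a S p S]
aaSpSpS ⇒ aaaSpSpSpS   [S → a S p S]
aaaSpSpSpS ⇒ aaaaSpSpSpSpS   [S → a S p S]
aaaaSpSpSpSpS ⇒ aaaaipSpSpSpS   [S → i]
aaaaipSpSpSpS ⇒ aaaaipipSpSpS   [S → i]
aaaaipipSpSpS ⇒ aaaaipipipSpS   [S → i]
aaaaipipipSpS ⇒ aaaaipipipipS   [S → i]
aaaaipipipipS ⇒ aaaaipipipipi   [S → i]

S⇒aSpS⇒aaSpSpS⇒aaaSpSpSpS⇒aaaaSpSpSpSpS⇒aaaaipSpSpSpS⇒aaaaipipSpSpS⇒aaaaipipipSpS⇒aaaaipipipipS⇒aaaaipipipipi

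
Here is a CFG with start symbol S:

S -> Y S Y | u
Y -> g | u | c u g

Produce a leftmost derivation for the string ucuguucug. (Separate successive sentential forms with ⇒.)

S ⇒ YSY ⇒ uSY ⇒ uYSYY ⇒ ucugSYY ⇒ ucuguYY ⇒ ucuguuY ⇒ ucuguucug

S ⇒ YSY   [S -> Y S Y]
YSY ⇒ uSY   [Y -> u]
uSY ⇒ uYSYY   [S -> Y S Y]
uYSYY ⇒ ucugSYY   [Y -> c u g]
ucugSYY ⇒ ucuguYY   [S -> u]
ucuguYY ⇒ ucuguuY   [Y -> u]
ucuguuY ⇒ ucuguucug   [Y -> c u g]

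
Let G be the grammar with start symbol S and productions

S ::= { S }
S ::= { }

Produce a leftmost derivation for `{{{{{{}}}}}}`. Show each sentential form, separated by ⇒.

S ⇒ {S}   [S ::= { S }]
{S} ⇒ {{S}}   [S ::= { S }]
{{S}} ⇒ {{{S}}}   [S ::= { S }]
{{{S}}} ⇒ {{{{S}}}}   [S ::= { S }]
{{{{S}}}} ⇒ {{{{{S}}}}}   [S ::= { S }]
{{{{{S}}}}} ⇒ {{{{{{}}}}}}   [S ::= { }]

S ⇒ {S} ⇒ {{S}} ⇒ {{{S}}} ⇒ {{{{S}}}} ⇒ {{{{{S}}}}} ⇒ {{{{{{}}}}}}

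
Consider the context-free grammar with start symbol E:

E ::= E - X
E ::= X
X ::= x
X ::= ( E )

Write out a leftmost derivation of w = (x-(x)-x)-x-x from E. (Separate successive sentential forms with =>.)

E => E-X => E-X-X => X-X-X => (E)-X-X => (E-X)-X-X => (E-X-X)-X-X => (X-X-X)-X-X => (x-X-X)-X-X => (x-(E)-X)-X-X => (x-(X)-X)-X-X => (x-(x)-X)-X-X => (x-(x)-x)-X-X => (x-(x)-x)-x-X => (x-(x)-x)-x-x

E => E-X   [E ::= E - X]
E-X => E-X-X   [E ::= E - X]
E-X-X => X-X-X   [E ::= X]
X-X-X => (E)-X-X   [X ::= ( E )]
(E)-X-X => (E-X)-X-X   [E ::= E - X]
(E-X)-X-X => (E-X-X)-X-X   [E ::= E - X]
(E-X-X)-X-X => (X-X-X)-X-X   [E ::= X]
(X-X-X)-X-X => (x-X-X)-X-X   [X ::= x]
(x-X-X)-X-X => (x-(E)-X)-X-X   [X ::= ( E )]
(x-(E)-X)-X-X => (x-(X)-X)-X-X   [E ::= X]
(x-(X)-X)-X-X => (x-(x)-X)-X-X   [X ::= x]
(x-(x)-X)-X-X => (x-(x)-x)-X-X   [X ::= x]
(x-(x)-x)-X-X => (x-(x)-x)-x-X   [X ::= x]
(x-(x)-x)-x-X => (x-(x)-x)-x-x   [X ::= x]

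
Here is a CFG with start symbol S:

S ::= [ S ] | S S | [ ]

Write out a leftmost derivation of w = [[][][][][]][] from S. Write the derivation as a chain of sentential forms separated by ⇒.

S⇒SS⇒[S]S⇒[SS]S⇒[[]S]S⇒[[]SS]S⇒[[]SSS]S⇒[[][]SS]S⇒[[][][]S]S⇒[[][][]SS]S⇒[[][][][]S]S⇒[[][][][][]]S⇒[[][][][][]][]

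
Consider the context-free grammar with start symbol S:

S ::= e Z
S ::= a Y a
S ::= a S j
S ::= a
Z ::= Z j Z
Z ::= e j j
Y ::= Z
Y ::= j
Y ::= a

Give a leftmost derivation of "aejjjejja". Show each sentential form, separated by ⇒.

S ⇒ aYa ⇒ aZa ⇒ aZjZa ⇒ aejjjZa ⇒ aejjjejja

S ⇒ aYa   [S ::= a Y a]
aYa ⇒ aZa   [Y ::= Z]
aZa ⇒ aZjZa   [Z ::= Z j Z]
aZjZa ⇒ aejjjZa   [Z ::= e j j]
aejjjZa ⇒ aejjjejja   [Z ::= e j j]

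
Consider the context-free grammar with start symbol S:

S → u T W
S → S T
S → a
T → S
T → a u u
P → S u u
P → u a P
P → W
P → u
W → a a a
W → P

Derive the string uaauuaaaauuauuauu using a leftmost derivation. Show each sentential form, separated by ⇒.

S ⇒ ST   [S → S T]
ST ⇒ STT   [S → S T]
STT ⇒ STTT   [S → S T]
STTT ⇒ uTWTTT   [S → u T W]
uTWTTT ⇒ uSWTTT   [T → S]
uSWTTT ⇒ uSTWTTT   [S → S T]
uSTWTTT ⇒ uaTWTTT   [S → a]
uaTWTTT ⇒ uaauuWTTT   [T → a u u]
uaauuWTTT ⇒ uaauuaaaTTT   [W → a a a]
uaauuaaaTTT ⇒ uaauuaaaauuTT   [T → a u u]
uaauuaaaauuTT ⇒ uaauuaaaauuauuT   [T → a u u]
uaauuaaaauuauuT ⇒ uaauuaaaauuauuauu   [T → a u u]

S⇒ST⇒STT⇒STTT⇒uTWTTT⇒uSWTTT⇒uSTWTTT⇒uaTWTTT⇒uaauuWTTT⇒uaauuaaaTTT⇒uaauuaaaauuTT⇒uaauuaaaauuauuT⇒uaauuaaaauuauuauu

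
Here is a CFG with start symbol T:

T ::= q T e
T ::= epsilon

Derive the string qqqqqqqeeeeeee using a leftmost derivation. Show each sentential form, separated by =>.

T => qTe => qqTee => qqqTeee => qqqqTeeee => qqqqqTeeeee => qqqqqqTeeeeee => qqqqqqqTeeeeeee => qqqqqqqeeeeeee

T => qTe   [T ::= q T e]
qTe => qqTee   [T ::= q T e]
qqTee => qqqTeee   [T ::= q T e]
qqqTeee => qqqqTeeee   [T ::= q T e]
qqqqTeeee => qqqqqTeeeee   [T ::= q T e]
qqqqqTeeeee => qqqqqqTeeeeee   [T ::= q T e]
qqqqqqTeeeeee => qqqqqqqTeeeeeee   [T ::= q T e]
qqqqqqqTeeeeeee => qqqqqqqeeeeeee   [T ::= epsilon]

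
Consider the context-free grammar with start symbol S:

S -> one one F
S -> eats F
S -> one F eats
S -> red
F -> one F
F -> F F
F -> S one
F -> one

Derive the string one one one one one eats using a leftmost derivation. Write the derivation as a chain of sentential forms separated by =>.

S => one F eats => one one F eats => one one one F eats => one one one one F eats => one one one one one eats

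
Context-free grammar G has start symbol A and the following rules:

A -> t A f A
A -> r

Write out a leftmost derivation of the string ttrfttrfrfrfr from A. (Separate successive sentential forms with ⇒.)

A ⇒ tAfA   [A -> t A f A]
tAfA ⇒ ttAfAfA   [A -> t A f A]
ttAfAfA ⇒ ttrfAfA   [A -> r]
ttrfAfA ⇒ ttrftAfAfA   [A -> t A f A]
ttrftAfAfA ⇒ ttrfttAfAfAfA   [A -> t A f A]
ttrfttAfAfAfA ⇒ ttrfttrfAfAfA   [A -> r]
ttrfttrfAfAfA ⇒ ttrfttrfrfAfA   [A -> r]
ttrfttrfrfAfA ⇒ ttrfttrfrfrfA   [A -> r]
ttrfttrfrfrfA ⇒ ttrfttrfrfrfr   [A -> r]

A⇒tAfA⇒ttAfAfA⇒ttrfAfA⇒ttrftAfAfA⇒ttrfttAfAfAfA⇒ttrfttrfAfAfA⇒ttrfttrfrfAfA⇒ttrfttrfrfrfA⇒ttrfttrfrfrfr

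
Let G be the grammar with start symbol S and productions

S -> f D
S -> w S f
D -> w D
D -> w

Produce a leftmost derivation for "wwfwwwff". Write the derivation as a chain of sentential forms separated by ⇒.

S ⇒ wSf ⇒ wwSff ⇒ wwfDff ⇒ wwfwDff ⇒ wwfwwDff ⇒ wwfwwwff

S ⇒ wSf   [S -> w S f]
wSf ⇒ wwSff   [S -> w S f]
wwSff ⇒ wwfDff   [S -> f D]
wwfDff ⇒ wwfwDff   [D -> w D]
wwfwDff ⇒ wwfwwDff   [D -> w D]
wwfwwDff ⇒ wwfwwwff   [D -> w]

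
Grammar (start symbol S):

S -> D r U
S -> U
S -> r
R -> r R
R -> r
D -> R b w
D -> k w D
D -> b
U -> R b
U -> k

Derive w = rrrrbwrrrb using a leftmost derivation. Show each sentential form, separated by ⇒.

S ⇒ DrU   [S -> D r U]
DrU ⇒ RbwrU   [D -> R b w]
RbwrU ⇒ rRbwrU   [R -> r R]
rRbwrU ⇒ rrRbwrU   [R -> r R]
rrRbwrU ⇒ rrrRbwrU   [R -> r R]
rrrRbwrU ⇒ rrrrbwrU   [R -> r]
rrrrbwrU ⇒ rrrrbwrRb   [U -> R b]
rrrrbwrRb ⇒ rrrrbwrrRb   [R -> r R]
rrrrbwrrRb ⇒ rrrrbwrrrb   [R -> r]

S⇒DrU⇒RbwrU⇒rRbwrU⇒rrRbwrU⇒rrrRbwrU⇒rrrrbwrU⇒rrrrbwrRb⇒rrrrbwrrRb⇒rrrrbwrrrb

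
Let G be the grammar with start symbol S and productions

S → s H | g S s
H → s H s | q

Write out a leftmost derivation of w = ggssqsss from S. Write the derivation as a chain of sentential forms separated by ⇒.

S ⇒ gSs ⇒ ggSss ⇒ ggsHss ⇒ ggssHsss ⇒ ggssqsss

S ⇒ gSs   [S → g S s]
gSs ⇒ ggSss   [S → g S s]
ggSss ⇒ ggsHss   [S → s H]
ggsHss ⇒ ggssHsss   [H → s H s]
ggssHsss ⇒ ggssqsss   [H → q]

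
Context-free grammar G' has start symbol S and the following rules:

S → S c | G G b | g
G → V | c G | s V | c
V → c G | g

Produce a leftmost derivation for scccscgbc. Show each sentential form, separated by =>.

S => Sc => GGbc => sVGbc => scGGbc => sccGbc => scccGbc => scccsVbc => scccscGbc => scccscVbc => scccscgbc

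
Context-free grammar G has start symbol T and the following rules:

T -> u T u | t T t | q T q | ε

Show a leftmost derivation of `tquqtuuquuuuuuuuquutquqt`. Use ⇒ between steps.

T ⇒ tTt ⇒ tqTqt ⇒ tquTuqt ⇒ tquqTquqt ⇒ tquqtTtquqt ⇒ tquqtuTutquqt ⇒ tquqtuuTuutquqt ⇒ tquqtuuqTquutquqt ⇒ tquqtuuquTuquutquqt ⇒ tquqtuuquuTuuquutquqt ⇒ tquqtuuquuuTuuuquutquqt ⇒ tquqtuuquuuuTuuuuquutquqt ⇒ tquqtuuquuuuuuuuquutquqt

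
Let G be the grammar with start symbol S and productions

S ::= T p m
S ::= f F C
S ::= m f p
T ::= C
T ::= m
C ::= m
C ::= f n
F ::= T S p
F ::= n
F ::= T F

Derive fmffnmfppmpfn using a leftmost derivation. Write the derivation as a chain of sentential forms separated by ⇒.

S ⇒ fFC ⇒ fTSpC ⇒ fmSpC ⇒ fmfFCpC ⇒ fmfTSpCpC ⇒ fmfCSpCpC ⇒ fmffnSpCpC ⇒ fmffnmfppCpC ⇒ fmffnmfppmpC ⇒ fmffnmfppmpfn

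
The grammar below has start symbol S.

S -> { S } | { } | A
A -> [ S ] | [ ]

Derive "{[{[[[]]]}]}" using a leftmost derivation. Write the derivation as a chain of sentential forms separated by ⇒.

S⇒{S}⇒{A}⇒{[S]}⇒{[{S}]}⇒{[{A}]}⇒{[{[S]}]}⇒{[{[A]}]}⇒{[{[[S]]}]}⇒{[{[[A]]}]}⇒{[{[[[]]]}]}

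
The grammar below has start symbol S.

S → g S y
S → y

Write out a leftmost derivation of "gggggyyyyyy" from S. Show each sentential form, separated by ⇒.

S ⇒ gSy   [S → g S y]
gSy ⇒ ggSyy   [S → g S y]
ggSyy ⇒ gggSyyy   [S → g S y]
gggSyyy ⇒ ggggSyyyy   [S → g S y]
ggggSyyyy ⇒ gggggSyyyyy   [S → g S y]
gggggSyyyyy ⇒ gggggyyyyyy   [S → y]

S ⇒ gSy ⇒ ggSyy ⇒ gggSyyy ⇒ ggggSyyyy ⇒ gggggSyyyyy ⇒ gggggyyyyyy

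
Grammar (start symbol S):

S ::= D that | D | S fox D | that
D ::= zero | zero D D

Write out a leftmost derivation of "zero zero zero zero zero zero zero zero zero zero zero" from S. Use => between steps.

S => D => zero D D => zero zero D D D => zero zero zero D D D D => zero zero zero zero D D D D D => zero zero zero zero zero D D D D => zero zero zero zero zero zero D D D D D => zero zero zero zero zero zero zero D D D D => zero zero zero zero zero zero zero zero D D D => zero zero zero zero zero zero zero zero zero D D => zero zero zero zero zero zero zero zero zero zero D => zero zero zero zero zero zero zero zero zero zero zero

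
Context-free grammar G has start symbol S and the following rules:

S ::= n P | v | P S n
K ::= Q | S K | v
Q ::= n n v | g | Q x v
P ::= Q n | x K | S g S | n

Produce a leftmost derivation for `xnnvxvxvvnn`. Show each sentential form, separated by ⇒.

S ⇒ PSn   [S ::= P S n]
PSn ⇒ xKSn   [P ::= x K]
xKSn ⇒ xQSn   [K ::= Q]
xQSn ⇒ xQxvSn   [Q ::= Q x v]
xQxvSn ⇒ xnnvxvSn   [Q ::= n n v]
xnnvxvSn ⇒ xnnvxvPSnn   [S ::= P S n]
xnnvxvPSnn ⇒ xnnvxvxKSnn   [P ::= x K]
xnnvxvxKSnn ⇒ xnnvxvxvSnn   [K ::= v]
xnnvxvxvSnn ⇒ xnnvxvxvvnn   [S ::= v]

S⇒PSn⇒xKSn⇒xQSn⇒xQxvSn⇒xnnvxvSn⇒xnnvxvPSnn⇒xnnvxvxKSnn⇒xnnvxvxvSnn⇒xnnvxvxvvnn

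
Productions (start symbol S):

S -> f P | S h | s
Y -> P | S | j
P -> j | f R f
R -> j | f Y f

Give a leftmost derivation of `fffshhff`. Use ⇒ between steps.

S⇒fP⇒ffRf⇒fffYff⇒fffSff⇒fffShff⇒fffShhff⇒fffshhff

S ⇒ fP   [S -> f P]
fP ⇒ ffRf   [P -> f R f]
ffRf ⇒ fffYff   [R -> f Y f]
fffYff ⇒ fffSff   [Y -> S]
fffSff ⇒ fffShff   [S -> S h]
fffShff ⇒ fffShhff   [S -> S h]
fffShhff ⇒ fffshhff   [S -> s]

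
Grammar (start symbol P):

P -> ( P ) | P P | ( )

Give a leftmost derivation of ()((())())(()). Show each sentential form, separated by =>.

P => PP => ()P => ()PP => ()(P)P => ()(PP)P => ()((P)P)P => ()((())P)P => ()((())())P => ()((())())(P) => ()((())())(())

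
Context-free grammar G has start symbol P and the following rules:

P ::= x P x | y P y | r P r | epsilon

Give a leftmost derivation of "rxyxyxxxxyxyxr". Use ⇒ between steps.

P ⇒ rPr ⇒ rxPxr ⇒ rxyPyxr ⇒ rxyxPxyxr ⇒ rxyxyPyxyxr ⇒ rxyxyxPxyxyxr ⇒ rxyxyxxPxxyxyxr ⇒ rxyxyxxxxyxyxr

P ⇒ rPr   [P ::= r P r]
rPr ⇒ rxPxr   [P ::= x P x]
rxPxr ⇒ rxyPyxr   [P ::= y P y]
rxyPyxr ⇒ rxyxPxyxr   [P ::= x P x]
rxyxPxyxr ⇒ rxyxyPyxyxr   [P ::= y P y]
rxyxyPyxyxr ⇒ rxyxyxPxyxyxr   [P ::= x P x]
rxyxyxPxyxyxr ⇒ rxyxyxxPxxyxyxr   [P ::= x P x]
rxyxyxxPxxyxyxr ⇒ rxyxyxxxxyxyxr   [P ::= epsilon]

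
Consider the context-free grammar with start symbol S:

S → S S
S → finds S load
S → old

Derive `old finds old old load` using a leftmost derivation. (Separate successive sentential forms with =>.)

S => S S => old S => old finds S load => old finds S S load => old finds old S load => old finds old old load

S => S S   [S → S S]
S S => old S   [S → old]
old S => old finds S load   [S → finds S load]
old finds S load => old finds S S load   [S → S S]
old finds S S load => old finds old S load   [S → old]
old finds old S load => old finds old old load   [S → old]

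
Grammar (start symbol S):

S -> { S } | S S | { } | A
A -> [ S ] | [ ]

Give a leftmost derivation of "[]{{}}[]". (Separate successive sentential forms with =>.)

S=>SS=>SSS=>ASS=>[]SS=>[]{S}S=>[]{{}}S=>[]{{}}A=>[]{{}}[]

S => SS   [S -> S S]
SS => SSS   [S -> S S]
SSS => ASS   [S -> A]
ASS => []SS   [A -> [ ]]
[]SS => []{S}S   [S -> { S }]
[]{S}S => []{{}}S   [S -> { }]
[]{{}}S => []{{}}A   [S -> A]
[]{{}}A => []{{}}[]   [A -> [ ]]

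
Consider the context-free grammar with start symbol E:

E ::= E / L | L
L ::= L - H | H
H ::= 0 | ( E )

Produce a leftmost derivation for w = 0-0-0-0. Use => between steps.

E=>L=>L-H=>L-H-H=>L-H-H-H=>H-H-H-H=>0-H-H-H=>0-0-H-H=>0-0-0-H=>0-0-0-0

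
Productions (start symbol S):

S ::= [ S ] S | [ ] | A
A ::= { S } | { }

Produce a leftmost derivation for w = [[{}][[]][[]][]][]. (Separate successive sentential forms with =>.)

S=>[S]S=>[[S]S]S=>[[A]S]S=>[[{}]S]S=>[[{}][S]S]S=>[[{}][[]]S]S=>[[{}][[]][S]S]S=>[[{}][[]][[]]S]S=>[[{}][[]][[]][]]S=>[[{}][[]][[]][]][]

S => [S]S   [S ::= [ S ] S]
[S]S => [[S]S]S   [S ::= [ S ] S]
[[S]S]S => [[A]S]S   [S ::= A]
[[A]S]S => [[{}]S]S   [A ::= { }]
[[{}]S]S => [[{}][S]S]S   [S ::= [ S ] S]
[[{}][S]S]S => [[{}][[]]S]S   [S ::= [ ]]
[[{}][[]]S]S => [[{}][[]][S]S]S   [S ::= [ S ] S]
[[{}][[]][S]S]S => [[{}][[]][[]]S]S   [S ::= [ ]]
[[{}][[]][[]]S]S => [[{}][[]][[]][]]S   [S ::= [ ]]
[[{}][[]][[]][]]S => [[{}][[]][[]][]][]   [S ::= [ ]]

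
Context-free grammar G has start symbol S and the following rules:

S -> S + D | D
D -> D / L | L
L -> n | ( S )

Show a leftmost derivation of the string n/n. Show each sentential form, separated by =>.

S => D   [S -> D]
D => D/L   [D -> D / L]
D/L => L/L   [D -> L]
L/L => n/L   [L -> n]
n/L => n/n   [L -> n]

S => D => D/L => L/L => n/L => n/n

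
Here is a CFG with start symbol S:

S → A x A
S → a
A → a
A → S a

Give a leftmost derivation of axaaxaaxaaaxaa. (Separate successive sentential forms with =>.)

S => AxA => SaxA => AxAaxA => SaxAaxA => AxAaxAaxA => axAaxAaxA => axaaxAaxA => axaaxSaaxA => axaaxAxAaaxA => axaaxSaxAaaxA => axaaxaaxAaaxA => axaaxaaxaaaxA => axaaxaaxaaaxSa => axaaxaaxaaaxaa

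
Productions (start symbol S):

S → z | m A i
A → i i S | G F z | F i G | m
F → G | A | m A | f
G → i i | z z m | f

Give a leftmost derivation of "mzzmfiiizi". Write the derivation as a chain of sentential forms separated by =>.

S => mAi   [S → m A i]
mAi => mGFzi   [A → G F z]
mGFzi => mzzmFzi   [G → z z m]
mzzmFzi => mzzmAzi   [F → A]
mzzmAzi => mzzmFiGzi   [A → F i G]
mzzmFiGzi => mzzmGiGzi   [F → G]
mzzmGiGzi => mzzmfiGzi   [G → f]
mzzmfiGzi => mzzmfiiizi   [G → i i]

S => mAi => mGFzi => mzzmFzi => mzzmAzi => mzzmFiGzi => mzzmGiGzi => mzzmfiGzi => mzzmfiiizi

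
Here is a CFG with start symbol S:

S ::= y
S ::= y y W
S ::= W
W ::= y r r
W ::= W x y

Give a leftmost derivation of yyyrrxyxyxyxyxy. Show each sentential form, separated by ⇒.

S ⇒ yyW   [S ::= y y W]
yyW ⇒ yyWxy   [W ::= W x y]
yyWxy ⇒ yyWxyxy   [W ::= W x y]
yyWxyxy ⇒ yyWxyxyxy   [W ::= W x y]
yyWxyxyxy ⇒ yyWxyxyxyxy   [W ::= W x y]
yyWxyxyxyxy ⇒ yyWxyxyxyxyxy   [W ::= W x y]
yyWxyxyxyxyxy ⇒ yyyrrxyxyxyxyxy   [W ::= y r r]

S⇒yyW⇒yyWxy⇒yyWxyxy⇒yyWxyxyxy⇒yyWxyxyxyxy⇒yyWxyxyxyxyxy⇒yyyrrxyxyxyxyxy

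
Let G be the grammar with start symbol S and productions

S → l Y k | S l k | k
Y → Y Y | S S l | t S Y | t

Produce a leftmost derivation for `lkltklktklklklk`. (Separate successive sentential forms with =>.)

S=>Slk=>Slklk=>lYklklk=>lSSlklklk=>lkSlklklk=>lklYklklklk=>lkltSYklklklk=>lkltSlkYklklklk=>lkltklkYklklklk=>lkltklktklklklk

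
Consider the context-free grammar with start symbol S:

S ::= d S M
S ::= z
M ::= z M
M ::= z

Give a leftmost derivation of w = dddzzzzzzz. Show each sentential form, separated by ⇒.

S ⇒ dSM ⇒ ddSMM ⇒ dddSMMM ⇒ dddzMMM ⇒ dddzzMMM ⇒ dddzzzMMM ⇒ dddzzzzMM ⇒ dddzzzzzMM ⇒ dddzzzzzzM ⇒ dddzzzzzzz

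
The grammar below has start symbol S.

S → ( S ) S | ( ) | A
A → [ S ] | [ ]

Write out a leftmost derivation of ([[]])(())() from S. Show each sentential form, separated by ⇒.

S ⇒ (S)S ⇒ (A)S ⇒ ([S])S ⇒ ([A])S ⇒ ([[]])S ⇒ ([[]])(S)S ⇒ ([[]])(())S ⇒ ([[]])(())()

S ⇒ (S)S   [S → ( S ) S]
(S)S ⇒ (A)S   [S → A]
(A)S ⇒ ([S])S   [A → [ S ]]
([S])S ⇒ ([A])S   [S → A]
([A])S ⇒ ([[]])S   [A → [ ]]
([[]])S ⇒ ([[]])(S)S   [S → ( S ) S]
([[]])(S)S ⇒ ([[]])(())S   [S → ( )]
([[]])(())S ⇒ ([[]])(())()   [S → ( )]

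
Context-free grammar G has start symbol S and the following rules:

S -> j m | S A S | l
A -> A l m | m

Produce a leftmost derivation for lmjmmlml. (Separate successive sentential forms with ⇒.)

S⇒SAS⇒SASAS⇒SASASAS⇒lASASAS⇒lmSASAS⇒lmjmASAS⇒lmjmmSAS⇒lmjmmlAS⇒lmjmmlmS⇒lmjmmlml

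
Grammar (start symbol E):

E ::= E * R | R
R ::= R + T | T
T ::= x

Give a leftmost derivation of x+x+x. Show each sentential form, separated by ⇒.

E ⇒ R ⇒ R+T ⇒ R+T+T ⇒ T+T+T ⇒ x+T+T ⇒ x+x+T ⇒ x+x+x

E ⇒ R   [E ::= R]
R ⇒ R+T   [R ::= R + T]
R+T ⇒ R+T+T   [R ::= R + T]
R+T+T ⇒ T+T+T   [R ::= T]
T+T+T ⇒ x+T+T   [T ::= x]
x+T+T ⇒ x+x+T   [T ::= x]
x+x+T ⇒ x+x+x   [T ::= x]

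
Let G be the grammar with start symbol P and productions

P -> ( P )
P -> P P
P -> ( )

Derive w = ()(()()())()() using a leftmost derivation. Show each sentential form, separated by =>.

P=>PP=>PPP=>PPPP=>()PPP=>()(P)PP=>()(PP)PP=>()(PPP)PP=>()(()PP)PP=>()(()()P)PP=>()(()()())PP=>()(()()())()P=>()(()()())()()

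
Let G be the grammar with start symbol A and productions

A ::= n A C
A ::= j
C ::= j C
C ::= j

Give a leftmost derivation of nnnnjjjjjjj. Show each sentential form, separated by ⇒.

A⇒nAC⇒nnACC⇒nnnACCC⇒nnnnACCCC⇒nnnnjCCCC⇒nnnnjjCCCC⇒nnnnjjjCCC⇒nnnnjjjjCCC⇒nnnnjjjjjCC⇒nnnnjjjjjjC⇒nnnnjjjjjjj

A ⇒ nAC   [A ::= n A C]
nAC ⇒ nnACC   [A ::= n A C]
nnACC ⇒ nnnACCC   [A ::= n A C]
nnnACCC ⇒ nnnnACCCC   [A ::= n A C]
nnnnACCCC ⇒ nnnnjCCCC   [A ::= j]
nnnnjCCCC ⇒ nnnnjjCCCC   [C ::= j C]
nnnnjjCCCC ⇒ nnnnjjjCCC   [C ::= j]
nnnnjjjCCC ⇒ nnnnjjjjCCC   [C ::= j C]
nnnnjjjjCCC ⇒ nnnnjjjjjCC   [C ::= j]
nnnnjjjjjCC ⇒ nnnnjjjjjjC   [C ::= j]
nnnnjjjjjjC ⇒ nnnnjjjjjjj   [C ::= j]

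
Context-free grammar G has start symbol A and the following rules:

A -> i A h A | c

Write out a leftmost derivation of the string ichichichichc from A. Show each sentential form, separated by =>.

A => iAhA   [A -> i A h A]
iAhA => ichA   [A -> c]
ichA => ichiAhA   [A -> i A h A]
ichiAhA => ichichA   [A -> c]
ichichA => ichichiAhA   [A -> i A h A]
ichichiAhA => ichichichA   [A -> c]
ichichichA => ichichichiAhA   [A -> i A h A]
ichichichiAhA => ichichichichA   [A -> c]
ichichichichA => ichichichichc   [A -> c]

A => iAhA => ichA => ichiAhA => ichichA => ichichiAhA => ichichichA => ichichichiAhA => ichichichichA => ichichichichc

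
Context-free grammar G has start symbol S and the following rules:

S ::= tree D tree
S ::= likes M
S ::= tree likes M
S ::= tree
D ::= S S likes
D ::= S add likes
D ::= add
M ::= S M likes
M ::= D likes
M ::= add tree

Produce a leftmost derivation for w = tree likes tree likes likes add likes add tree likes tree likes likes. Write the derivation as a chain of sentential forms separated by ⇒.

S ⇒ tree likes M ⇒ tree likes D likes ⇒ tree likes S S likes likes ⇒ tree likes tree likes M S likes likes ⇒ tree likes tree likes S M likes S likes likes ⇒ tree likes tree likes likes M M likes S likes likes ⇒ tree likes tree likes likes D likes M likes S likes likes ⇒ tree likes tree likes likes add likes M likes S likes likes ⇒ tree likes tree likes likes add likes add tree likes S likes likes ⇒ tree likes tree likes likes add likes add tree likes tree likes likes

S ⇒ tree likes M   [S ::= tree likes M]
tree likes M ⇒ tree likes D likes   [M ::= D likes]
tree likes D likes ⇒ tree likes S S likes likes   [D ::= S S likes]
tree likes S S likes likes ⇒ tree likes tree likes M S likes likes   [S ::= tree likes M]
tree likes tree likes M S likes likes ⇒ tree likes tree likes S M likes S likes likes   [M ::= S M likes]
tree likes tree likes S M likes S likes likes ⇒ tree likes tree likes likes M M likes S likes likes   [S ::= likes M]
tree likes tree likes likes M M likes S likes likes ⇒ tree likes tree likes likes D likes M likes S likes likes   [M ::= D likes]
tree likes tree likes likes D likes M likes S likes likes ⇒ tree likes tree likes likes add likes M likes S likes likes   [D ::= add]
tree likes tree likes likes add likes M likes S likes likes ⇒ tree likes tree likes likes add likes add tree likes S likes likes   [M ::= add tree]
tree likes tree likes likes add likes add tree likes S likes likes ⇒ tree likes tree likes likes add likes add tree likes tree likes likes   [S ::= tree]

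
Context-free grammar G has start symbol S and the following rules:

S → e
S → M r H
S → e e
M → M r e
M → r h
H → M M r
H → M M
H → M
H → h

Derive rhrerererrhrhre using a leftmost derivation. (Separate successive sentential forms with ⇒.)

S ⇒ MrH   [S → M r H]
MrH ⇒ MrerH   [M → M r e]
MrerH ⇒ MrererH   [M → M r e]
MrererH ⇒ MrerererH   [M → M r e]
MrerererH ⇒ rhrerererH   [M → r h]
rhrerererH ⇒ rhrerererMM   [H → M M]
rhrerererMM ⇒ rhrerererrhM   [M → r h]
rhrerererrhM ⇒ rhrerererrhMre   [M → M r e]
rhrerererrhMre ⇒ rhrerererrhrhre   [M → r h]

S⇒MrH⇒MrerH⇒MrererH⇒MrerererH⇒rhrerererH⇒rhrerererMM⇒rhrerererrhM⇒rhrerererrhMre⇒rhrerererrhrhre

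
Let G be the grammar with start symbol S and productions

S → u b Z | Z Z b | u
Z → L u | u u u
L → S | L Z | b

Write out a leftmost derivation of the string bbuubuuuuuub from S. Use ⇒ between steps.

S ⇒ ZZb ⇒ LuZb ⇒ LZuZb ⇒ LZZuZb ⇒ bZZuZb ⇒ bLuZuZb ⇒ bbuZuZb ⇒ bbuLuuZb ⇒ bbuLZuuZb ⇒ bbuSZuuZb ⇒ bbuuZuuZb ⇒ bbuuLuuuZb ⇒ bbuubuuuZb ⇒ bbuubuuuuuub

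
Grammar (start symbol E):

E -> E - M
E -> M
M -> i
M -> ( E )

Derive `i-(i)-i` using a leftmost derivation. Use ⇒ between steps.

E ⇒ E-M ⇒ E-M-M ⇒ M-M-M ⇒ i-M-M ⇒ i-(E)-M ⇒ i-(M)-M ⇒ i-(i)-M ⇒ i-(i)-i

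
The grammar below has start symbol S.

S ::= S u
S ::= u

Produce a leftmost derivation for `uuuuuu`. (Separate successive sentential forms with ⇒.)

S ⇒ Su ⇒ Suu ⇒ Suuu ⇒ Suuuu ⇒ Suuuuu ⇒ uuuuuu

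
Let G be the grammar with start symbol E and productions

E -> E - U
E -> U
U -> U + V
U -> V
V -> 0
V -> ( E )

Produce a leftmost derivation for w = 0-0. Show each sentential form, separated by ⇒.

E ⇒ E-U ⇒ U-U ⇒ V-U ⇒ 0-U ⇒ 0-V ⇒ 0-0

E ⇒ E-U   [E -> E - U]
E-U ⇒ U-U   [E -> U]
U-U ⇒ V-U   [U -> V]
V-U ⇒ 0-U   [V -> 0]
0-U ⇒ 0-V   [U -> V]
0-V ⇒ 0-0   [V -> 0]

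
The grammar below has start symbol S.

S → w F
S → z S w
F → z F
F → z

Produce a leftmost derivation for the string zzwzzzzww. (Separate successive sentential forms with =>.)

S => zSw   [S → z S w]
zSw => zzSww   [S → z S w]
zzSww => zzwFww   [S → w F]
zzwFww => zzwzFww   [F → z F]
zzwzFww => zzwzzFww   [F → z F]
zzwzzFww => zzwzzzFww   [F → z F]
zzwzzzFww => zzwzzzzww   [F → z]

S => zSw => zzSww => zzwFww => zzwzFww => zzwzzFww => zzwzzzFww => zzwzzzzww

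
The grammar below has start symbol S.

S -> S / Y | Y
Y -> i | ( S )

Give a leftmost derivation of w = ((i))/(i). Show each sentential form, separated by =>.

S=>S/Y=>Y/Y=>(S)/Y=>(Y)/Y=>((S))/Y=>((Y))/Y=>((i))/Y=>((i))/(S)=>((i))/(Y)=>((i))/(i)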